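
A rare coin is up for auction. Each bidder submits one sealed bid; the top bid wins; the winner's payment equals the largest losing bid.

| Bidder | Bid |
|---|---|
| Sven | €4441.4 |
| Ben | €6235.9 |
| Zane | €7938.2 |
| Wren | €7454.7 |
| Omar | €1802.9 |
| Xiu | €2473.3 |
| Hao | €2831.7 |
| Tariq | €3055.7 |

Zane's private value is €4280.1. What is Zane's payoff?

Highest bid: Zane at €7938.2, so Zane wins.
Second-highest bid: Wren at €7454.7 — that is the price the winner pays.
Zane's payoff = value − price = €4280.1 − €7454.7 = −€3174.6.

−€3174.6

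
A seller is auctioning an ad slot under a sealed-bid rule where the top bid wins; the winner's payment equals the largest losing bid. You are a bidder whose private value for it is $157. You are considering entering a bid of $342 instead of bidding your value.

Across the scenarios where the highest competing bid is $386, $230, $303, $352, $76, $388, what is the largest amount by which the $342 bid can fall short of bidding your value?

$386: same outcome either way → loss $0.
$230: truthful gives $0, deviation gives −$73 → loss $73.
$303: truthful gives $0, deviation gives −$146 → loss $146.
$352: same outcome either way → loss $0.
$76: same outcome either way → loss $0.
$388: same outcome either way → loss $0.
Maximum loss: $146.

$146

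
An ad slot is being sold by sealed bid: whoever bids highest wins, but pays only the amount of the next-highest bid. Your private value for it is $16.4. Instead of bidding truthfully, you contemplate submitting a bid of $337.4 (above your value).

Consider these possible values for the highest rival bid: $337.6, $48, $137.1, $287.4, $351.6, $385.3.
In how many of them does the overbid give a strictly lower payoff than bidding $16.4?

3

The deviation hurts exactly when the highest competing bid lies strictly between $16.4 and $337.4 — overbidding then wins at a price above your value.
$337.6: above both → same outcome either way.
$48: inside the interval → strictly worse (loss $31.6).
$137.1: inside the interval → strictly worse (loss $120.7).
$287.4: inside the interval → strictly worse (loss $271).
$351.6: above both → same outcome either way.
$385.3: above both → same outcome either way.
Count: 3.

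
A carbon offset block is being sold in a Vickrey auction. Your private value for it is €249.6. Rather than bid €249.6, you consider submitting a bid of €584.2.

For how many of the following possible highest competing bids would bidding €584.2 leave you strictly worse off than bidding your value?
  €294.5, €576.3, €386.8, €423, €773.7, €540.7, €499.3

6

The deviation hurts exactly when the highest competing bid lies strictly between €249.6 and €584.2 — overbidding then wins at a price above your value.
€294.5: inside the interval → strictly worse (loss €44.9).
€576.3: inside the interval → strictly worse (loss €326.7).
€386.8: inside the interval → strictly worse (loss €137.2).
€423: inside the interval → strictly worse (loss €173.4).
€773.7: above both → same outcome either way.
€540.7: inside the interval → strictly worse (loss €291.1).
€499.3: inside the interval → strictly worse (loss €249.7).
Count: 6.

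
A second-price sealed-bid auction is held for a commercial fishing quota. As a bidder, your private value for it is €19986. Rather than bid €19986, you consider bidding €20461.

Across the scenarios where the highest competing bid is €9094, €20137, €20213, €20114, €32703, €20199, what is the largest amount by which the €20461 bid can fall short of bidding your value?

€227

€9094: same outcome either way → loss €0.
€20137: truthful gives €0, deviation gives −€151 → loss €151.
€20213: truthful gives €0, deviation gives −€227 → loss €227.
€20114: truthful gives €0, deviation gives −€128 → loss €128.
€32703: same outcome either way → loss €0.
€20199: truthful gives €0, deviation gives −€213 → loss €213.
Maximum loss: €227.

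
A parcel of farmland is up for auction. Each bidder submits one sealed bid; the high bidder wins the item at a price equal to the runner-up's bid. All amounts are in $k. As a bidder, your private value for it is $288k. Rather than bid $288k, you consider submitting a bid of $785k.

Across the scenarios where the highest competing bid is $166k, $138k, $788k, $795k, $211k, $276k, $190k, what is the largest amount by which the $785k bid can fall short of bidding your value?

$166k: same outcome either way → loss $0k.
$138k: same outcome either way → loss $0k.
$788k: same outcome either way → loss $0k.
$795k: same outcome either way → loss $0k.
$211k: same outcome either way → loss $0k.
$276k: same outcome either way → loss $0k.
$190k: same outcome either way → loss $0k.
Maximum loss: $0k.

$0k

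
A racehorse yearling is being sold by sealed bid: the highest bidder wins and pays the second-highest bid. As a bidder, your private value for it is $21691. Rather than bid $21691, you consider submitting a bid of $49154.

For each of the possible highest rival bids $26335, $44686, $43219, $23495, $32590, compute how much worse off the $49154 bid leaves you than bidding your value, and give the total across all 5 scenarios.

The deviation costs you only when the competing bid falls strictly between $21691 and $49154; elsewhere both bids give the same outcome.
$26335: truthful payoff $0, deviation payoff −$4644 → loss $4644.
$44686: truthful payoff $0, deviation payoff −$22995 → loss $22995.
$43219: truthful payoff $0, deviation payoff −$21528 → loss $21528.
$23495: truthful payoff $0, deviation payoff −$1804 → loss $1804.
$32590: truthful payoff $0, deviation payoff −$10899 → loss $10899.
Total loss = $4644 + $22995 + $21528 + $1804 + $10899 = $61870.
Truthful bidding weakly dominates here: raising your bid can only win items priced above your value, and lowering it can only forfeit items priced below.

$61870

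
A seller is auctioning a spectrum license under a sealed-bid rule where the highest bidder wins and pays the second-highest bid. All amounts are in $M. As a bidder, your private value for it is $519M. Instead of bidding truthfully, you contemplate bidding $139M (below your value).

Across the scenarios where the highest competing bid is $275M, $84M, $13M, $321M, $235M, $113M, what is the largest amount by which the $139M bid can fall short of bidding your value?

$284M

$275M: truthful gives $244M, deviation gives $0M → loss $244M.
$84M: same outcome either way → loss $0M.
$13M: same outcome either way → loss $0M.
$321M: truthful gives $198M, deviation gives $0M → loss $198M.
$235M: truthful gives $284M, deviation gives $0M → loss $284M.
$113M: same outcome either way → loss $0M.
Maximum loss: $284M.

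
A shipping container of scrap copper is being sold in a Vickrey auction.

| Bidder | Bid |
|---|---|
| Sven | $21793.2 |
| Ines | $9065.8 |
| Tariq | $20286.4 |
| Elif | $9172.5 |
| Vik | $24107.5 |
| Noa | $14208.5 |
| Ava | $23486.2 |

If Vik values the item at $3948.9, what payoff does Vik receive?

Highest bid: Vik at $24107.5, so Vik wins.
Second-highest bid: Ava at $23486.2 — that is the price the winner pays.
Vik's payoff = value − price = $3948.9 − $23486.2 = −$19537.3.

−$19537.3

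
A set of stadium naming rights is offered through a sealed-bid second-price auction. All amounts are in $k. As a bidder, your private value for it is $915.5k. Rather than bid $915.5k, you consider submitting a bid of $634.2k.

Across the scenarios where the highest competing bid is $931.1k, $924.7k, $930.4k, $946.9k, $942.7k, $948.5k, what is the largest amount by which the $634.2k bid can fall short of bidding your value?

$931.1k: same outcome either way → loss $0k.
$924.7k: same outcome either way → loss $0k.
$930.4k: same outcome either way → loss $0k.
$946.9k: same outcome either way → loss $0k.
$942.7k: same outcome either way → loss $0k.
$948.5k: same outcome either way → loss $0k.
Maximum loss: $0k.

$0k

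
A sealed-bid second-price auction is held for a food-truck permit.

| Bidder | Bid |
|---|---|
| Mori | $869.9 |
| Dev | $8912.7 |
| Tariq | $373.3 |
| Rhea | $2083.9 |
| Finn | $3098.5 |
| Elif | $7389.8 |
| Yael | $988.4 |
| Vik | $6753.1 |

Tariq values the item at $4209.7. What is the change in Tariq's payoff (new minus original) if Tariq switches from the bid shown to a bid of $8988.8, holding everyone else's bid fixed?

The highest bid among the other bidders is $8912.7; Tariq's bid doesn't change that.
Original bid $373.3: Tariq is not highest (top rival bid is $8912.7); payoff $0.
Alternative bid $8988.8: Tariq is highest, pays the top rival bid $8912.7; payoff $4209.7 − $8912.7 = −$4703.
Change in payoff = −$4703 − ($0) = −$4703.

−$4703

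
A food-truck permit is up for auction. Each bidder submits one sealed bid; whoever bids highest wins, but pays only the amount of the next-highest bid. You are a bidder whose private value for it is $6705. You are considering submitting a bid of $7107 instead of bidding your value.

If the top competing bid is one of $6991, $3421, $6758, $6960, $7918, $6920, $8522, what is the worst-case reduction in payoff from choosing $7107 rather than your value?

$6991: truthful gives $0, deviation gives −$286 → loss $286.
$3421: same outcome either way → loss $0.
$6758: truthful gives $0, deviation gives −$53 → loss $53.
$6960: truthful gives $0, deviation gives −$255 → loss $255.
$7918: same outcome either way → loss $0.
$6920: truthful gives $0, deviation gives −$215 → loss $215.
$8522: same outcome either way → loss $0.
Maximum loss: $286.

$286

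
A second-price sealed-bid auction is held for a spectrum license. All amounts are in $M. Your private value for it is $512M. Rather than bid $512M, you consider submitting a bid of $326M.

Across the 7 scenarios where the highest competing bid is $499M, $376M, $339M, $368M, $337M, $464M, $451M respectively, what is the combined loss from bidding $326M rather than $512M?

The deviation costs you only when the competing bid falls strictly between $326M and $512M; elsewhere both bids give the same outcome.
$499M: truthful payoff $13M, deviation payoff $0M → loss $13M.
$376M: truthful payoff $136M, deviation payoff $0M → loss $136M.
$339M: truthful payoff $173M, deviation payoff $0M → loss $173M.
$368M: truthful payoff $144M, deviation payoff $0M → loss $144M.
$337M: truthful payoff $175M, deviation payoff $0M → loss $175M.
$464M: truthful payoff $48M, deviation payoff $0M → loss $48M.
$451M: truthful payoff $61M, deviation payoff $0M → loss $61M.
Total loss = $13M + $136M + $173M + $144M + $175M + $48M + $61M = $750M.

$750M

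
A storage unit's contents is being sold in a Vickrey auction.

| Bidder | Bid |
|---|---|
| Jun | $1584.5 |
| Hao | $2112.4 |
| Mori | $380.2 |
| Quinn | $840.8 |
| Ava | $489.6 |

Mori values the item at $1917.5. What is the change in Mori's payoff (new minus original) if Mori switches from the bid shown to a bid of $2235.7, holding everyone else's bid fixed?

The highest bid among the other bidders is $2112.4; Mori's bid doesn't change that.
Original bid $380.2: Mori is not highest (top rival bid is $2112.4); payoff $0.
Alternative bid $2235.7: Mori is highest, pays the top rival bid $2112.4; payoff $1917.5 − $2112.4 = −$194.9.
Change in payoff = −$194.9 − ($0) = −$194.9.

−$194.9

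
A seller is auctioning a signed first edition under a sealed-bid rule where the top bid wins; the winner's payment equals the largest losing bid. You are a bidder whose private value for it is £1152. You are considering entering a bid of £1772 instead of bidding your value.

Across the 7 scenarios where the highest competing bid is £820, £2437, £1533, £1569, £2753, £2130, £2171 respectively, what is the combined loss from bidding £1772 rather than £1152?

£798

The deviation costs you only when the competing bid falls strictly between £1152 and £1772; elsewhere both bids give the same outcome.
£820: outcomes coincide → loss £0.
£2437: outcomes coincide → loss £0.
£1533: truthful payoff £0, deviation payoff −£381 → loss £381.
£1569: truthful payoff £0, deviation payoff −£417 → loss £417.
£2753: outcomes coincide → loss £0.
£2130: outcomes coincide → loss £0.
£2171: outcomes coincide → loss £0.
Total loss = £381 + £417 = £798.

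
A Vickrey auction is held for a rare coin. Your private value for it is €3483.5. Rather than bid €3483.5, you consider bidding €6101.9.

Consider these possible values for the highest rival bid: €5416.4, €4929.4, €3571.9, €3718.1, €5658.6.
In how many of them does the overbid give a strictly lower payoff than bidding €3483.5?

5

The deviation hurts exactly when the highest competing bid lies strictly between €3483.5 and €6101.9 — overbidding then wins at a price above your value.
€5416.4: inside the interval → strictly worse (loss €1932.9).
€4929.4: inside the interval → strictly worse (loss €1445.9).
€3571.9: inside the interval → strictly worse (loss €88.4).
€3718.1: inside the interval → strictly worse (loss €234.6).
€5658.6: inside the interval → strictly worse (loss €2175.1).
Count: 5.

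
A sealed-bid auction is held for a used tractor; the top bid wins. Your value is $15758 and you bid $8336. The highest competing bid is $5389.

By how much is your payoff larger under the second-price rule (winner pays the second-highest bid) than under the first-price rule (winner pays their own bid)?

$2947

You have the highest bid, so you win under either rule.
Second-price: pay $5389 → payoff $10369.
First-price: pay your own bid $8336 → payoff $7422.
Difference = $10369 − ($7422) = $2947.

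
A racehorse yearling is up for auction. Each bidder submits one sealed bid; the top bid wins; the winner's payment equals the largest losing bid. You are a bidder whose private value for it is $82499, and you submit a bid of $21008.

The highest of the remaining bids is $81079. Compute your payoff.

$0

Your bid $21008 is below the highest competing bid $81079, so you lose.
A losing bidder pays nothing and receives nothing: payoff = $0.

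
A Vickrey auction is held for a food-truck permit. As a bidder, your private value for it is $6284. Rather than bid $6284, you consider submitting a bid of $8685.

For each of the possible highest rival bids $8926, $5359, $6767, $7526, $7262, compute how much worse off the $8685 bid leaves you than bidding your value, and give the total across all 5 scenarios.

The deviation costs you only when the competing bid falls strictly between $6284 and $8685; elsewhere both bids give the same outcome.
$8926: outcomes coincide → loss $0.
$5359: outcomes coincide → loss $0.
$6767: truthful payoff $0, deviation payoff −$483 → loss $483.
$7526: truthful payoff $0, deviation payoff −$1242 → loss $1242.
$7262: truthful payoff $0, deviation payoff −$978 → loss $978.
Total loss = $483 + $1242 + $978 = $2703.

$2703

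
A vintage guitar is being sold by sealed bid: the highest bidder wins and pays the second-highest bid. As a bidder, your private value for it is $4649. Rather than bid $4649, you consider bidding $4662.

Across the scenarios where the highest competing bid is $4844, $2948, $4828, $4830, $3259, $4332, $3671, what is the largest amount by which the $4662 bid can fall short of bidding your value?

$0

$4844: same outcome either way → loss $0.
$2948: same outcome either way → loss $0.
$4828: same outcome either way → loss $0.
$4830: same outcome either way → loss $0.
$3259: same outcome either way → loss $0.
$4332: same outcome either way → loss $0.
$3671: same outcome either way → loss $0.
Maximum loss: $0.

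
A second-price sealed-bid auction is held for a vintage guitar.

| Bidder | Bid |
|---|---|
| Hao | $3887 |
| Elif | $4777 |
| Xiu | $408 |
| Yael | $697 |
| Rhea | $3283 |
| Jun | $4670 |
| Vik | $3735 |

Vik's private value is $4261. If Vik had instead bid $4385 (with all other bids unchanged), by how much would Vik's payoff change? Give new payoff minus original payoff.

$0

The highest bid among the other bidders is $4777; Vik's bid doesn't change that.
Original bid $3735: Vik is not highest (top rival bid is $4777); payoff $0.
Alternative bid $4385: Vik is not highest (top rival bid is $4777); payoff $0.
Change in payoff = $0 − ($0) = $0.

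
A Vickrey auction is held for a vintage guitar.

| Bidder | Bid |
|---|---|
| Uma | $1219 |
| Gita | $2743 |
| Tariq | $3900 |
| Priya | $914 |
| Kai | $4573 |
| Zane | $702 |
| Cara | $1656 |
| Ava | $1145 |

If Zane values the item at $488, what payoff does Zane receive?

$0

Highest bid: Kai at $4573, so Kai wins.
Second-highest bid: Tariq at $3900 — that is the price the winner pays.
Zane did not win, so Zane pays nothing and receives nothing: payoff $0.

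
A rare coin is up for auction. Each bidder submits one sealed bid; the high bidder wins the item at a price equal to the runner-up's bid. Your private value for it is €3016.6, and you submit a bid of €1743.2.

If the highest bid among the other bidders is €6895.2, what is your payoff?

Your bid €1743.2 is below the highest competing bid €6895.2, so you lose.
A losing bidder pays nothing and receives nothing: payoff = €0.

€0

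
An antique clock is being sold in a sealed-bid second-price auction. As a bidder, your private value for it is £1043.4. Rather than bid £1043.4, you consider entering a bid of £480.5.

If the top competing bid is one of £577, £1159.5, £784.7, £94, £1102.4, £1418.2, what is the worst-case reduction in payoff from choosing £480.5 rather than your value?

£466.4

£577: truthful gives £466.4, deviation gives £0 → loss £466.4.
£1159.5: same outcome either way → loss £0.
£784.7: truthful gives £258.7, deviation gives £0 → loss £258.7.
£94: same outcome either way → loss £0.
£1102.4: same outcome either way → loss £0.
£1418.2: same outcome either way → loss £0.
Maximum loss: £466.4.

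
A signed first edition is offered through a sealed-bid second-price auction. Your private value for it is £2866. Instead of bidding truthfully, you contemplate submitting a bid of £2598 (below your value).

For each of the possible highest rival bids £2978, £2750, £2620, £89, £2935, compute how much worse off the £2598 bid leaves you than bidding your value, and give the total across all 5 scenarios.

£362

The deviation costs you only when the competing bid falls strictly between £2598 and £2866; elsewhere both bids give the same outcome.
£2978: outcomes coincide → loss £0.
£2750: truthful payoff £116, deviation payoff £0 → loss £116.
£2620: truthful payoff £246, deviation payoff £0 → loss £246.
£89: outcomes coincide → loss £0.
£2935: outcomes coincide → loss £0.
Total loss = £116 + £246 = £362.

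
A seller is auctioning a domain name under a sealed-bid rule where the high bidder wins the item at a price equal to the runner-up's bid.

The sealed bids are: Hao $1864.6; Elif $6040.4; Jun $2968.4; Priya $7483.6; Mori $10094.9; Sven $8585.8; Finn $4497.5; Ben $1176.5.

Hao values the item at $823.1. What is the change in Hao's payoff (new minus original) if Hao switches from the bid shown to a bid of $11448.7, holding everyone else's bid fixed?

−$9271.8

The highest bid among the other bidders is $10094.9; Hao's bid doesn't change that.
Original bid $1864.6: Hao is not highest (top rival bid is $10094.9); payoff $0.
Alternative bid $11448.7: Hao is highest, pays the top rival bid $10094.9; payoff $823.1 − $10094.9 = −$9271.8.
Change in payoff = −$9271.8 − ($0) = −$9271.8.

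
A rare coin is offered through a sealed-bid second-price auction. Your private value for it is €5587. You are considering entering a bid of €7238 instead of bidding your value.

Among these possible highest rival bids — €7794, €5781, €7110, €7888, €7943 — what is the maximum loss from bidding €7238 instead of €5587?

€1523

€7794: same outcome either way → loss €0.
€5781: truthful gives €0, deviation gives −€194 → loss €194.
€7110: truthful gives €0, deviation gives −€1523 → loss €1523.
€7888: same outcome either way → loss €0.
€7943: same outcome either way → loss €0.
Maximum loss: €1523.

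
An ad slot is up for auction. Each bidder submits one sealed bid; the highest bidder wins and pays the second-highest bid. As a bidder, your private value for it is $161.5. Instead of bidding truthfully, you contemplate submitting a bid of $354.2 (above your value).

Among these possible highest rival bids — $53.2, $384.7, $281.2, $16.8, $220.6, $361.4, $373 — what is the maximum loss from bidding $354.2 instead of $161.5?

$53.2: same outcome either way → loss $0.
$384.7: same outcome either way → loss $0.
$281.2: truthful gives $0, deviation gives −$119.7 → loss $119.7.
$16.8: same outcome either way → loss $0.
$220.6: truthful gives $0, deviation gives −$59.1 → loss $59.1.
$361.4: same outcome either way → loss $0.
$373: same outcome either way → loss $0.
Maximum loss: $119.7.

$119.7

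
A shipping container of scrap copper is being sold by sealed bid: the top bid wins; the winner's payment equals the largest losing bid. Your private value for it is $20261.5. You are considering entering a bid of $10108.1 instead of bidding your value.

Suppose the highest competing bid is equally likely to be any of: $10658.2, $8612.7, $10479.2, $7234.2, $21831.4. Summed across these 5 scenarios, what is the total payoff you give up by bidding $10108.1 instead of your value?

The deviation costs you only when the competing bid falls strictly between $10108.1 and $20261.5; elsewhere both bids give the same outcome.
$10658.2: truthful payoff $9603.3, deviation payoff $0 → loss $9603.3.
$8612.7: outcomes coincide → loss $0.
$10479.2: truthful payoff $9782.3, deviation payoff $0 → loss $9782.3.
$7234.2: outcomes coincide → loss $0.
$21831.4: outcomes coincide → loss $0.
Total loss = $9603.3 + $9782.3 = $19385.6.
Truthful bidding weakly dominates here: raising your bid can only win items priced above your value, and lowering it can only forfeit items priced below.

$19385.6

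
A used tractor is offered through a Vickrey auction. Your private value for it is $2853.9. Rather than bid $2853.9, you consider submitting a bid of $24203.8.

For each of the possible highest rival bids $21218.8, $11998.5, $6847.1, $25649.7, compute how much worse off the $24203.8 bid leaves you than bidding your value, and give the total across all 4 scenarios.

The deviation costs you only when the competing bid falls strictly between $2853.9 and $24203.8; elsewhere both bids give the same outcome.
$21218.8: truthful payoff $0, deviation payoff −$18364.9 → loss $18364.9.
$11998.5: truthful payoff $0, deviation payoff −$9144.6 → loss $9144.6.
$6847.1: truthful payoff $0, deviation payoff −$3993.2 → loss $3993.2.
$25649.7: outcomes coincide → loss $0.
Total loss = $18364.9 + $9144.6 + $3993.2 = $31502.7.

$31502.7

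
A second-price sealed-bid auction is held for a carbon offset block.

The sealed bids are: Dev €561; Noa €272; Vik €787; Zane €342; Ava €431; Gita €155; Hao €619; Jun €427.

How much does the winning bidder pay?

Highest bid: Vik at €787, so Vik wins.
Second-highest bid: Hao at €619 — that is the price the winner pays.

€619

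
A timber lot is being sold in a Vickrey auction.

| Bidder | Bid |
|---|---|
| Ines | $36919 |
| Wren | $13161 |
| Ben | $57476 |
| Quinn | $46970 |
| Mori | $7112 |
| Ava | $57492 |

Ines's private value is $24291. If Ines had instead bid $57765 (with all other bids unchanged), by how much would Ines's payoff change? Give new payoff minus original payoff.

−$33201

The highest bid among the other bidders is $57492; Ines's bid doesn't change that.
Original bid $36919: Ines is not highest (top rival bid is $57492); payoff $0.
Alternative bid $57765: Ines is highest, pays the top rival bid $57492; payoff $24291 − $57492 = −$33201.
Change in payoff = −$33201 − ($0) = −$33201.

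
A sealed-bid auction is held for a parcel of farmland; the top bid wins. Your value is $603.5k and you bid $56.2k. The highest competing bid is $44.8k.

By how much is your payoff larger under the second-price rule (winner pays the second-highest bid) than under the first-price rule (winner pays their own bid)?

You have the highest bid, so you win under either rule.
Second-price: pay $44.8k → payoff $558.7k.
First-price: pay your own bid $56.2k → payoff $547.3k.
Difference = $558.7k − ($547.3k) = $11.4k.

$11.4k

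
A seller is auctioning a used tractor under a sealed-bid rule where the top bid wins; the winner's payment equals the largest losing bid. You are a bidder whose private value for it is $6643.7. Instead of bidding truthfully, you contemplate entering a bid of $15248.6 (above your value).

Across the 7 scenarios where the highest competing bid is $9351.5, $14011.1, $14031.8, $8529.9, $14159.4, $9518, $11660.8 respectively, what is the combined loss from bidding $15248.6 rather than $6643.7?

The deviation costs you only when the competing bid falls strictly between $6643.7 and $15248.6; elsewhere both bids give the same outcome.
$9351.5: truthful payoff $0, deviation payoff −$2707.8 → loss $2707.8.
$14011.1: truthful payoff $0, deviation payoff −$7367.4 → loss $7367.4.
$14031.8: truthful payoff $0, deviation payoff −$7388.1 → loss $7388.1.
$8529.9: truthful payoff $0, deviation payoff −$1886.2 → loss $1886.2.
$14159.4: truthful payoff $0, deviation payoff −$7515.7 → loss $7515.7.
$9518: truthful payoff $0, deviation payoff −$2874.3 → loss $2874.3.
$11660.8: truthful payoff $0, deviation payoff −$5017.1 → loss $5017.1.
Total loss = $2707.8 + $7367.4 + $7388.1 + $1886.2 + $7515.7 + $2874.3 + $5017.1 = $34756.6.
In a second-price auction your bid sets only whether you win, not what you pay, so bidding your true value is weakly dominant.

$34756.6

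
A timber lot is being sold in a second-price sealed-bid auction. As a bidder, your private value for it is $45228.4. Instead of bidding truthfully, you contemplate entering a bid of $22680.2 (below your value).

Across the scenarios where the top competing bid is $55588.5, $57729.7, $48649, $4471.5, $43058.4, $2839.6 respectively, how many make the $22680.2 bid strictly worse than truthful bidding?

The deviation hurts exactly when the highest competing bid lies strictly between $22680.2 and $45228.4 — underbidding then forfeits a profitable win.
$55588.5: above both → same outcome either way.
$57729.7: above both → same outcome either way.
$48649: above both → same outcome either way.
$4471.5: below both → same outcome either way.
$43058.4: inside the interval → strictly worse (loss $2170).
$2839.6: below both → same outcome either way.
Count: 1.

1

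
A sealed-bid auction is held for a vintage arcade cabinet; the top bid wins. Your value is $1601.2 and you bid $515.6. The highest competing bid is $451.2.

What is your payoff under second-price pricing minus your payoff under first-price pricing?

You have the highest bid, so you win under either rule.
Second-price: pay $451.2 → payoff $1150.
First-price: pay your own bid $515.6 → payoff $1085.6.
Difference = $1150 − ($1085.6) = $64.4.

$64.4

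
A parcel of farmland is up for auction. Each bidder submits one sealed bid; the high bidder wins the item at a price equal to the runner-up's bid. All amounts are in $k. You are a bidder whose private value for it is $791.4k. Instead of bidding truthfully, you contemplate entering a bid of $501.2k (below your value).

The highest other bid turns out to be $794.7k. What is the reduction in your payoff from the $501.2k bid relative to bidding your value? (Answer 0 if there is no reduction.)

Bidding your value $791.4k: you lose (since $791.4k < $794.7k). Payoff $0k.
Bidding $501.2k: you lose. Payoff $0k.
Difference = $0k − $0k = $0k; both bids lead to the same outcome because the competing bid is above both your value and your alternative bid.

$0k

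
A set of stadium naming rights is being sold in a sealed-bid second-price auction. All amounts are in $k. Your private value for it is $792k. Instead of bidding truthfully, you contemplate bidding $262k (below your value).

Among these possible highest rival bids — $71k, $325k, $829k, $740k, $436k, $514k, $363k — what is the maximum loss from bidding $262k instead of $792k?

$467k

$71k: same outcome either way → loss $0k.
$325k: truthful gives $467k, deviation gives $0k → loss $467k.
$829k: same outcome either way → loss $0k.
$740k: truthful gives $52k, deviation gives $0k → loss $52k.
$436k: truthful gives $356k, deviation gives $0k → loss $356k.
$514k: truthful gives $278k, deviation gives $0k → loss $278k.
$363k: truthful gives $429k, deviation gives $0k → loss $429k.
Maximum loss: $467k.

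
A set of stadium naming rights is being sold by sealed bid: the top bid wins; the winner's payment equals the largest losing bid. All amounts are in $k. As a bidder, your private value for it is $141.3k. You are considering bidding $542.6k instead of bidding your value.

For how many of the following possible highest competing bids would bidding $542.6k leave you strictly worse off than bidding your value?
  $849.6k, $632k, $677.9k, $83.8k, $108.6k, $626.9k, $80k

0

The deviation hurts exactly when the highest competing bid lies strictly between $141.3k and $542.6k — overbidding then wins at a price above your value.
$849.6k: above both → same outcome either way.
$632k: above both → same outcome either way.
$677.9k: above both → same outcome either way.
$83.8k: below both → same outcome either way.
$108.6k: below both → same outcome either way.
$626.9k: above both → same outcome either way.
$80k: below both → same outcome either way.
Count: 0.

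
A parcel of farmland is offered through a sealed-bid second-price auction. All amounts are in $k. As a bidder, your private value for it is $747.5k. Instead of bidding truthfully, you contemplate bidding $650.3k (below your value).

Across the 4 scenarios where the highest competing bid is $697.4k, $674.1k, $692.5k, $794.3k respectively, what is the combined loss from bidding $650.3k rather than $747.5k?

$178.5k

The deviation costs you only when the competing bid falls strictly between $650.3k and $747.5k; elsewhere both bids give the same outcome.
$697.4k: truthful payoff $50.1k, deviation payoff $0k → loss $50.1k.
$674.1k: truthful payoff $73.4k, deviation payoff $0k → loss $73.4k.
$692.5k: truthful payoff $55k, deviation payoff $0k → loss $55k.
$794.3k: outcomes coincide → loss $0k.
Total loss = $50.1k + $73.4k + $55k = $178.5k.
Because the price is fixed by the runner-up's bid, deviating from your value can only change a good outcome into a bad one — never the reverse.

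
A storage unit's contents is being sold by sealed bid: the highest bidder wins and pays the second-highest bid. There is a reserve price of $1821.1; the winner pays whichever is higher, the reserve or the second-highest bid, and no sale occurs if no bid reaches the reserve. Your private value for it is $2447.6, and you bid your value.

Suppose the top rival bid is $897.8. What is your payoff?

Your bid $2447.6 is the highest and exceeds the reserve.
Price = max(second-highest bid, reserve) = max($897.8, $1821.1) = $1821.1.
Payoff = $2447.6 − $1821.1 = $626.5.

$626.5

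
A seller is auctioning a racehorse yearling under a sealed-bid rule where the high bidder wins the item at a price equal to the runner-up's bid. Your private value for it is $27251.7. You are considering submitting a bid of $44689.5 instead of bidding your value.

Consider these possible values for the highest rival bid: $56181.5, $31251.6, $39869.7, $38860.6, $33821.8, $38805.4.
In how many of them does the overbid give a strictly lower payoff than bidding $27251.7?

5

The deviation hurts exactly when the highest competing bid lies strictly between $27251.7 and $44689.5 — overbidding then wins at a price above your value.
$56181.5: above both → same outcome either way.
$31251.6: inside the interval → strictly worse (loss $3999.9).
$39869.7: inside the interval → strictly worse (loss $12618).
$38860.6: inside the interval → strictly worse (loss $11608.9).
$33821.8: inside the interval → strictly worse (loss $6570.1).
$38805.4: inside the interval → strictly worse (loss $11553.7).
Count: 5.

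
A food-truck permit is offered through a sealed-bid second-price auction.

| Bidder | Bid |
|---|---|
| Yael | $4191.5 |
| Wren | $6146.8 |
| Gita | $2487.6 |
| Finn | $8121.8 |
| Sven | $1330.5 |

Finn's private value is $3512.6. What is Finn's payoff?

−$2634.2

Highest bid: Finn at $8121.8, so Finn wins.
Second-highest bid: Wren at $6146.8 — that is the price the winner pays.
Finn's payoff = value − price = $3512.6 − $6146.8 = −$2634.2.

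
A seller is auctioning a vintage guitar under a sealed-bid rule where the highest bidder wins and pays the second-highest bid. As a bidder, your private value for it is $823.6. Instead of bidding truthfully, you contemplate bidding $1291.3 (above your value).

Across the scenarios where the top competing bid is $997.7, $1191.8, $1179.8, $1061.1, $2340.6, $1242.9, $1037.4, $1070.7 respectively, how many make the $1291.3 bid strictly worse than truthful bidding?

7

The deviation hurts exactly when the highest competing bid lies strictly between $823.6 and $1291.3 — overbidding then wins at a price above your value.
$997.7: inside the interval → strictly worse (loss $174.1).
$1191.8: inside the interval → strictly worse (loss $368.2).
$1179.8: inside the interval → strictly worse (loss $356.2).
$1061.1: inside the interval → strictly worse (loss $237.5).
$2340.6: above both → same outcome either way.
$1242.9: inside the interval → strictly worse (loss $419.3).
$1037.4: inside the interval → strictly worse (loss $213.8).
$1070.7: inside the interval → strictly worse (loss $247.1).
Count: 7.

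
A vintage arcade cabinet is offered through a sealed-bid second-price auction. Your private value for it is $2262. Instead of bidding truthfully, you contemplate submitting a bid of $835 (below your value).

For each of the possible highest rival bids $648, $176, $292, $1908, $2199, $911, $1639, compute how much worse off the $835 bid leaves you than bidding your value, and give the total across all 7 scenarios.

$2391

The deviation costs you only when the competing bid falls strictly between $835 and $2262; elsewhere both bids give the same outcome.
$648: outcomes coincide → loss $0.
$176: outcomes coincide → loss $0.
$292: outcomes coincide → loss $0.
$1908: truthful payoff $354, deviation payoff $0 → loss $354.
$2199: truthful payoff $63, deviation payoff $0 → loss $63.
$911: truthful payoff $1351, deviation payoff $0 → loss $1351.
$1639: truthful payoff $623, deviation payoff $0 → loss $623.
Total loss = $354 + $63 + $1351 + $623 = $2391.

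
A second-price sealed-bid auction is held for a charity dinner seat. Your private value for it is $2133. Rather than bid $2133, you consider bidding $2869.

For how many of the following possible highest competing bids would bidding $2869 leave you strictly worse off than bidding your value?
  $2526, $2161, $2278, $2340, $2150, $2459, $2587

7

The deviation hurts exactly when the highest competing bid lies strictly between $2133 and $2869 — overbidding then wins at a price above your value.
$2526: inside the interval → strictly worse (loss $393).
$2161: inside the interval → strictly worse (loss $28).
$2278: inside the interval → strictly worse (loss $145).
$2340: inside the interval → strictly worse (loss $207).
$2150: inside the interval → strictly worse (loss $17).
$2459: inside the interval → strictly worse (loss $326).
$2587: inside the interval → strictly worse (loss $454).
Count: 7.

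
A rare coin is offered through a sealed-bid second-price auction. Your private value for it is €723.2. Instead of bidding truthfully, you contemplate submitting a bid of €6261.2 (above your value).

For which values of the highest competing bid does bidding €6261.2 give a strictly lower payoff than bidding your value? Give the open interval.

(€723.2, €6261.2)

If the competing bid is below €723.2, both bids win at the same price — no difference.
If it is above €6261.2, both bids lose — no difference.
If it lies strictly between €723.2 and €6261.2, bidding your value loses (payoff 0) while bidding €6261.2 wins at a price above your value (payoff negative).
So the deviation strictly hurts on the open interval (€723.2, €6261.2).
In a second-price auction your bid sets only whether you win, not what you pay, so bidding your true value is weakly dominant.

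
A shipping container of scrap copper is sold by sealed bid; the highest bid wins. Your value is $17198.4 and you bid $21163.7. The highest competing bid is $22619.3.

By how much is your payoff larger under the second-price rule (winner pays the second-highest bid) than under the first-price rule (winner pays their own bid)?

Your bid $21163.7 is below $22619.3, so you lose under either rule.
Payoff is $0 in both cases; difference = $0.

$0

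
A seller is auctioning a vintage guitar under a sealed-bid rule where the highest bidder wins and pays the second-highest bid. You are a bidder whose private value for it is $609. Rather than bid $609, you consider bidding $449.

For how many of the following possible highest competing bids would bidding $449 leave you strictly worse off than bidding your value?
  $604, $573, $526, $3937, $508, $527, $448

5

The deviation hurts exactly when the highest competing bid lies strictly between $449 and $609 — underbidding then forfeits a profitable win.
$604: inside the interval → strictly worse (loss $5).
$573: inside the interval → strictly worse (loss $36).
$526: inside the interval → strictly worse (loss $83).
$3937: above both → same outcome either way.
$508: inside the interval → strictly worse (loss $101).
$527: inside the interval → strictly worse (loss $82).
$448: below both → same outcome either way.
Count: 5.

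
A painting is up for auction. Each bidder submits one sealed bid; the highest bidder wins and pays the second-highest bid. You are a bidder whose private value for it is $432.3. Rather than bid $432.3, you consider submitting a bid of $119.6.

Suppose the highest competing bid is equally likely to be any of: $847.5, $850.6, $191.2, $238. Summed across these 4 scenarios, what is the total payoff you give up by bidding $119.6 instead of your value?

The deviation costs you only when the competing bid falls strictly between $119.6 and $432.3; elsewhere both bids give the same outcome.
$847.5: outcomes coincide → loss $0.
$850.6: outcomes coincide → loss $0.
$191.2: truthful payoff $241.1, deviation payoff $0 → loss $241.1.
$238: truthful payoff $194.3, deviation payoff $0 → loss $194.3.
Total loss = $241.1 + $194.3 = $435.4.
Truthful bidding weakly dominates here: raising your bid can only win items priced above your value, and lowering it can only forfeit items priced below.

$435.4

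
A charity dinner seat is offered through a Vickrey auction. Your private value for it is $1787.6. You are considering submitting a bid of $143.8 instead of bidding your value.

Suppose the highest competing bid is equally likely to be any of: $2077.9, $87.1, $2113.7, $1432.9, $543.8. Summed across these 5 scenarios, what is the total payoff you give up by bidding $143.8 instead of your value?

$1598.5

The deviation costs you only when the competing bid falls strictly between $143.8 and $1787.6; elsewhere both bids give the same outcome.
$2077.9: outcomes coincide → loss $0.
$87.1: outcomes coincide → loss $0.
$2113.7: outcomes coincide → loss $0.
$1432.9: truthful payoff $354.7, deviation payoff $0 → loss $354.7.
$543.8: truthful payoff $1243.8, deviation payoff $0 → loss $1243.8.
Total loss = $354.7 + $1243.8 = $1598.5.
In a second-price auction your bid sets only whether you win, not what you pay, so bidding your true value is weakly dominant.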